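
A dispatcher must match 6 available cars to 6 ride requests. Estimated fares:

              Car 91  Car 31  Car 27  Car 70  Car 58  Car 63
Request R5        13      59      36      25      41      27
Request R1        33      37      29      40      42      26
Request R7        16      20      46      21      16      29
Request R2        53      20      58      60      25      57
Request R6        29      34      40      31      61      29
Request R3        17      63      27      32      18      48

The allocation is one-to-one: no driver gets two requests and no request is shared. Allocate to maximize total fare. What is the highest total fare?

Max total: $307

Treat this as an assignment problem: match each driver to one request.
Optimal: Car 91→Request R1 ($33), Car 31→Request R5 ($59), Car 27→Request R7 ($46), Car 70→Request R2 ($60), Car 58→Request R6 ($61), Car 63→Request R3 ($48) — total 33+59+46+60+61+48 = $307.
Column-greedy (each request in turn goes to its best remaining driver) gives $284, worse by 23.
Checked against all permutations: $307 is optimal.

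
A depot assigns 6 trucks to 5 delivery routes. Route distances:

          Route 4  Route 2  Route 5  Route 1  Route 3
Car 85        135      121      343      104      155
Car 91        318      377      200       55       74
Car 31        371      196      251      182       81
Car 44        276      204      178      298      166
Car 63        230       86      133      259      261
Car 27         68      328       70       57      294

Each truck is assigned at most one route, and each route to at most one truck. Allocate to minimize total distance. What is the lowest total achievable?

Optimal: Car 85→Route 4 (135 km), Car 63→Route 2 (86 km), Car 27→Route 5 (70 km), Car 91→Route 1 (55 km), Car 31→Route 3 (81 km) — total 135+86+70+55+81 = 427 km.

Minimum total: 427 km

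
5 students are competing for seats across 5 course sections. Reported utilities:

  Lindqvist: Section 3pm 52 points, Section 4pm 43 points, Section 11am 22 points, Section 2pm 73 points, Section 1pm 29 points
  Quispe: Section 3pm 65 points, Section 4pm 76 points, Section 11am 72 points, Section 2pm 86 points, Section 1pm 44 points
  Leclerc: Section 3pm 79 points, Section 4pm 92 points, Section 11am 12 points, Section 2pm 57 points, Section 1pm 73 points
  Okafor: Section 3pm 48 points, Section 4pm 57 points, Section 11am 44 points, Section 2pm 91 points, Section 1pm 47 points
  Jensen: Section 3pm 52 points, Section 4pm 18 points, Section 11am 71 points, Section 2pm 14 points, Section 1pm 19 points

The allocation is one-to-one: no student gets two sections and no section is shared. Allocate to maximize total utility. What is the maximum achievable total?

Optimal: Lindqvist→Section 3pm (52 points), Quispe→Section 4pm (76 points), Leclerc→Section 1pm (73 points), Okafor→Section 2pm (91 points), Jensen→Section 11am (71 points) — total 52+76+73+91+71 = 363 points.
Max-entry greedy (repeatedly take the single best remaining cell) gives 326 points, worse by 37.
Swapping Leclerc↔Quispe (Leclerc→Section 4pm 92 points, Quispe→Section 1pm 44 points) loses 13.

Maximum total: 363 points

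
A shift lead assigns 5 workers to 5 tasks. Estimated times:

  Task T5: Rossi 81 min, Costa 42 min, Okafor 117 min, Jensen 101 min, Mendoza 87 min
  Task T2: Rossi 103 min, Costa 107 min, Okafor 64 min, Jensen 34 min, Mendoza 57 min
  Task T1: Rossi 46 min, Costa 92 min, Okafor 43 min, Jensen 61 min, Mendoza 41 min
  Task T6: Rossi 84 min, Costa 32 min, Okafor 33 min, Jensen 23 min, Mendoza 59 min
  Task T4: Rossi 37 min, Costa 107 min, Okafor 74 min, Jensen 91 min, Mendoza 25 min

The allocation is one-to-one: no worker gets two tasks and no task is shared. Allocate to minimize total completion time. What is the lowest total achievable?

Min total: 180 min

Optimal: Rossi→Task T1 (46 min), Costa→Task T5 (42 min), Okafor→Task T6 (33 min), Jensen→Task T2 (34 min), Mendoza→Task T4 (25 min) — total 46+42+33+34+25 = 180 min.
Row-greedy (each worker in turn takes its cheapest remaining task) gives 233 min, worse by 53.
Swapping Costa↔Rossi (Costa→Task T1 92 min, Rossi→Task T5 81 min) adds 85.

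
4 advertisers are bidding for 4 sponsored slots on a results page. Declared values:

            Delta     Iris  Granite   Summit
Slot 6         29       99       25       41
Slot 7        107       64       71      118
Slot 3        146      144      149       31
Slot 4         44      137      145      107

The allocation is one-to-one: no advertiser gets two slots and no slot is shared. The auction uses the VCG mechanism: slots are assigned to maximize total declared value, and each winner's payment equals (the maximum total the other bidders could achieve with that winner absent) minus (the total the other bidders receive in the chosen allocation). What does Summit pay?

Efficient allocation: Delta→Slot 3 ($146), Iris→Slot 6 ($99), Granite→Slot 4 ($145), Summit→Slot 7 ($118); total welfare W = $508.
Summit receives Slot 7 at value $118, so the others get W − 118 = $390.
Without Summit: best allocation of the remaining 3 bidders over all 4 slots is Delta→Slot 7 ($107), Iris→Slot 3 ($144), Granite→Slot 4 ($145), total $396.
VCG payment = (others' best without Summit) − (others' welfare with Summit) = 396 − 390 = $6.

Summit pays $6.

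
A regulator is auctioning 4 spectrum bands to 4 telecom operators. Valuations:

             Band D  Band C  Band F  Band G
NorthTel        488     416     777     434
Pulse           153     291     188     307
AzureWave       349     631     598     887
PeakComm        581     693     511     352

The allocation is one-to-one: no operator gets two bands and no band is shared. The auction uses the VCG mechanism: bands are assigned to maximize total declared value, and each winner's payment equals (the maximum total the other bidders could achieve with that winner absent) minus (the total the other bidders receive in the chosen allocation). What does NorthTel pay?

NorthTel pays $9M.

Efficient allocation: NorthTel→Band F ($777M), Pulse→Band C ($291M), AzureWave→Band G ($887M), PeakComm→Band D ($581M); total welfare W = $2536M.
NorthTel receives Band F at value $777M, so the others get W − 777 = $1759M.
Without NorthTel: best allocation of the remaining 3 bidders over all 4 bands is Pulse→Band F ($188M), AzureWave→Band G ($887M), PeakComm→Band C ($693M), total $1768M.
VCG payment = (others' best without NorthTel) − (others' welfare with NorthTel) = 1768 − 1759 = $9M.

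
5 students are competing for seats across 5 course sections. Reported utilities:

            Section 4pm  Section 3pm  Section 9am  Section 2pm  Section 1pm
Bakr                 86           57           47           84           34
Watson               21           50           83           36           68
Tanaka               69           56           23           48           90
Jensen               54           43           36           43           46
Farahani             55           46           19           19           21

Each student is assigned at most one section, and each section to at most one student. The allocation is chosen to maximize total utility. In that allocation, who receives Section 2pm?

Bakr receives Section 2pm.

This is the linear assignment problem.
Optimal: Bakr→Section 2pm (84 points), Watson→Section 9am (83 points), Tanaka→Section 1pm (90 points), Jensen→Section 4pm (54 points), Farahani→Section 3pm (46 points) — total 84+83+90+54+46 = 357 points.
Row-greedy (each student in turn takes its best remaining section) gives 321 points, worse by 36.
Next-best assignment: Bakr→Section 2pm, Watson→Section 9am, Tanaka→Section 1pm, Jensen→Section 3pm, Farahani→Section 4pm = 355 points.
Bakr's own top section is Section 4pm (86 points), but forcing Bakr→Section 4pm and reassigning the rest optimally gives only 348 points — worse by 9.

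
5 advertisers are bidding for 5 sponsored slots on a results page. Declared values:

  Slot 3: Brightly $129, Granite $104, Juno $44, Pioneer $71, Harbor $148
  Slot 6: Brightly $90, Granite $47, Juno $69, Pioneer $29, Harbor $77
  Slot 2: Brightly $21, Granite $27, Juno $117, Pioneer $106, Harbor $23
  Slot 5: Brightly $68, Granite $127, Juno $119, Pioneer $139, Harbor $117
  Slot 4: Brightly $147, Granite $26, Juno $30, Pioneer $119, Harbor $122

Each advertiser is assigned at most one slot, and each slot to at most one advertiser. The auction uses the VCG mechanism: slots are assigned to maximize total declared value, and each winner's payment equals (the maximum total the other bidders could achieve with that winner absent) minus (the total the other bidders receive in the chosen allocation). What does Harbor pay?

Efficient allocation: Brightly→Slot 6 ($90), Granite→Slot 5 ($127), Juno→Slot 2 ($117), Pioneer→Slot 4 ($119), Harbor→Slot 3 ($148); total welfare W = $601.
Harbor receives Slot 3 at value $148, so the others get W − 148 = $453.
Without Harbor: best allocation of the remaining 4 bidders over all 5 slots is Brightly→Slot 4 ($147), Granite→Slot 3 ($104), Juno→Slot 2 ($117), Pioneer→Slot 5 ($139), total $507.
VCG payment = (others' best without Harbor) − (others' welfare with Harbor) = 507 − 453 = $54.

Harbor pays $54.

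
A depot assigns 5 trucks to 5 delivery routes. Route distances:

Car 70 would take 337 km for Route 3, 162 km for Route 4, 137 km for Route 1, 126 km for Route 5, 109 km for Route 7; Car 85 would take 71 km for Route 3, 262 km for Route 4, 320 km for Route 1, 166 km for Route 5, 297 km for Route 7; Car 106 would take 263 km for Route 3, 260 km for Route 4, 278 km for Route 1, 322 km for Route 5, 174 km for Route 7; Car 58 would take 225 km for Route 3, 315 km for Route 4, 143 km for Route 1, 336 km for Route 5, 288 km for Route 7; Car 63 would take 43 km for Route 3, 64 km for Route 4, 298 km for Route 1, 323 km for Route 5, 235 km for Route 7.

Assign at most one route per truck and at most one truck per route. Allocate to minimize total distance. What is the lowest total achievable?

Min total: 578 km

Optimal: Car 70→Route 5 (126 km), Car 85→Route 3 (71 km), Car 106→Route 7 (174 km), Car 58→Route 1 (143 km), Car 63→Route 4 (64 km) — total 126+71+174+143+64 = 578 km.
Row-greedy (each truck in turn takes its cheapest remaining route) gives 906 km, worse by 328.
Swapping Car 58↔Car 85 (Car 58→Route 3 225 km, Car 85→Route 1 320 km) adds 331.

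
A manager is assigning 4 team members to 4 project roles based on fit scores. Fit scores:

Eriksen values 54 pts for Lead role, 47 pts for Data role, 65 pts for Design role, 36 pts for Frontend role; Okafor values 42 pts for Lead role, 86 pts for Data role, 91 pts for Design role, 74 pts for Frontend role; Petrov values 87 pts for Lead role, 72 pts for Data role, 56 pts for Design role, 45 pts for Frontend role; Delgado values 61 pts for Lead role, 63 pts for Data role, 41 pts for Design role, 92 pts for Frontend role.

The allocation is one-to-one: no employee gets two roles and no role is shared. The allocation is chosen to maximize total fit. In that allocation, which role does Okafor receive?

This is a one-to-one assignment (maximum-weight bipartite matching).
Optimal: Eriksen→Design role (65 pts), Okafor→Data role (86 pts), Petrov→Lead role (87 pts), Delgado→Frontend role (92 pts) — total 65+86+87+92 = 330 pts.
Max-entry greedy (repeatedly take the single best remaining cell) gives 317 pts, worse by 13.
Checked against all permutations: 330 pts is optimal.
Okafor's own top role is Design role (91 pts), but forcing Okafor→Design role and reassigning the rest optimally gives only 317 pts — worse by 13.

Okafor receives Data role.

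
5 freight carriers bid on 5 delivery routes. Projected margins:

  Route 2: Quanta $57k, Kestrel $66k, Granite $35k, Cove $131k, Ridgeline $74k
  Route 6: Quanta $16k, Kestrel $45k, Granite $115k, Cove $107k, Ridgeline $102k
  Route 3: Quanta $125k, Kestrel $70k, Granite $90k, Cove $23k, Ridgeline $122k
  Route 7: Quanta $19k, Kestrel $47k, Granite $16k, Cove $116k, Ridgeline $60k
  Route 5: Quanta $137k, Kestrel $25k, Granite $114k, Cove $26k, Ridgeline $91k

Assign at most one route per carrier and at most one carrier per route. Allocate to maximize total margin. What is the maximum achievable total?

Max total: $556k

Optimal: Quanta→Route 5 ($137k), Kestrel→Route 2 ($66k), Granite→Route 6 ($115k), Cove→Route 7 ($116k), Ridgeline→Route 3 ($122k) — total 137+66+115+116+122 = $556k.
Max-entry greedy (repeatedly take the single best remaining cell) gives $552k, worse by 4.
Swapping Kestrel↔Ridgeline (Kestrel→Route 3 $70k, Ridgeline→Route 2 $74k) loses 44.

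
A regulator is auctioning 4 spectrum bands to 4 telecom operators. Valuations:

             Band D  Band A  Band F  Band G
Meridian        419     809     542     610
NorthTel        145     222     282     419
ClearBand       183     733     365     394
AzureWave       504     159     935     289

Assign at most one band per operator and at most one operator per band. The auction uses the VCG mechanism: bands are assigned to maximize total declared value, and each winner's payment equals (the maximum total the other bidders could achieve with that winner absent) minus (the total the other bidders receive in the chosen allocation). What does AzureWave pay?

Efficient allocation: Meridian→Band D ($419M), NorthTel→Band G ($419M), ClearBand→Band A ($733M), AzureWave→Band F ($935M); total welfare W = $2506M.
AzureWave receives Band F at value $935M, so the others get W − 935 = $1571M.
Without AzureWave: best allocation of the remaining 3 bidders over all 4 bands is Meridian→Band F ($542M), NorthTel→Band G ($419M), ClearBand→Band A ($733M), total $1694M.
VCG payment = (others' best without AzureWave) − (others' welfare with AzureWave) = 1694 − 1571 = $123M.

AzureWave pays $123M.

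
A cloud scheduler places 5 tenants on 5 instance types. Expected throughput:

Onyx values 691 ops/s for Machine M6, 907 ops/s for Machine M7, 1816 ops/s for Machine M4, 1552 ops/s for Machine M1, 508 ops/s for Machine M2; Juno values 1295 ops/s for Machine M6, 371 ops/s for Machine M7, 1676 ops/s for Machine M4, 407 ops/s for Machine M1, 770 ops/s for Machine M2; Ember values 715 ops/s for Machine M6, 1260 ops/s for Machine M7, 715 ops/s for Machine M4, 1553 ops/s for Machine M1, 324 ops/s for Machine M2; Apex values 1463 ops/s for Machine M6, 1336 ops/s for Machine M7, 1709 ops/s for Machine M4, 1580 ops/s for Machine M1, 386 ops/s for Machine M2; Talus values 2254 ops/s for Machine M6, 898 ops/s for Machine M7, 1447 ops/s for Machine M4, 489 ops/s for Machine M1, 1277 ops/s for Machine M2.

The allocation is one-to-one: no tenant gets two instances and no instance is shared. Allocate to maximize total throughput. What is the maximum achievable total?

Optimal: Onyx→Machine M4 (1816 ops/s), Juno→Machine M2 (770 ops/s), Ember→Machine M1 (1553 ops/s), Apex→Machine M7 (1336 ops/s), Talus→Machine M6 (2254 ops/s) — total 1816+770+1553+1336+2254 = 7729 ops/s.
Row-greedy (each tenant in turn takes its best remaining instance) gives 7277 ops/s, worse by 452.

Maximum total: 7729 ops/s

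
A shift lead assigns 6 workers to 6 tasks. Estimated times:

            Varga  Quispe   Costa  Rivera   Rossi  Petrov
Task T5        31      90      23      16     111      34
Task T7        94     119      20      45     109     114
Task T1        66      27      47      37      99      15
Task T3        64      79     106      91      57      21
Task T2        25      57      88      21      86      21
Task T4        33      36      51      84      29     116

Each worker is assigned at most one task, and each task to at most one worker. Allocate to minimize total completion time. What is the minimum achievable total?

Optimal: Varga→Task T2 (25 min), Quispe→Task T1 (27 min), Costa→Task T7 (20 min), Rivera→Task T5 (16 min), Rossi→Task T4 (29 min), Petrov→Task T3 (21 min) — total 25+27+20+16+29+21 = 138 min.
Min-entry greedy (repeatedly take the single cheapest remaining cell) gives 184 min, worse by 46.
Next-best assignment: Varga→Task T5, Quispe→Task T1, Costa→Task T7, Rivera→Task T2, Rossi→Task T4, Petrov→Task T3 = 149 min.
No other one-to-one assignment undercuts 138 min.

Minimum total: 138 min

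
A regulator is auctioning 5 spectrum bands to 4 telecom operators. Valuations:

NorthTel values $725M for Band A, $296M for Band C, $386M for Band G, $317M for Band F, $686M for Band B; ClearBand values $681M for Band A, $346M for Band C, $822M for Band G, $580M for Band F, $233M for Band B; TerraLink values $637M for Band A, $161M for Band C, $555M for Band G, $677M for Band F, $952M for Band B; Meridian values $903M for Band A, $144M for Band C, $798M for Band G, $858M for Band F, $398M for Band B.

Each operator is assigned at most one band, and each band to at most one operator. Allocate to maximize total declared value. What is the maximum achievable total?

Max total: $3357M

Optimal: NorthTel→Band A ($725M), ClearBand→Band G ($822M), TerraLink→Band B ($952M), Meridian→Band F ($858M) — total 725+822+952+858 = $3357M.
Column-greedy (each band in turn goes to its best remaining operator) gives $2121M, worse by 1236.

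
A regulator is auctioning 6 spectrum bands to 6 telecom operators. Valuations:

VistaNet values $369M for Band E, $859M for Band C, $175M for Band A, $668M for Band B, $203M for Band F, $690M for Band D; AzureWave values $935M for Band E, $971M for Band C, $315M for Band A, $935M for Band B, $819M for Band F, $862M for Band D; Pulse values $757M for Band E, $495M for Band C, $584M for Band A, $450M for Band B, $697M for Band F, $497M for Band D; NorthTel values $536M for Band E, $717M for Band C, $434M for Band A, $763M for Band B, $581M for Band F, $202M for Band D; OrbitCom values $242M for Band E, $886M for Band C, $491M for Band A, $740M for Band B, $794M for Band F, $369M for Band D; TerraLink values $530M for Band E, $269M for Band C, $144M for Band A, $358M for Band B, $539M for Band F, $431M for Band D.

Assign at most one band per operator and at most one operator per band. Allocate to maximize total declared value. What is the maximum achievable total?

Maximum total: $4397M

Optimal: VistaNet→Band D ($690M), AzureWave→Band E ($935M), Pulse→Band A ($584M), NorthTel→Band B ($763M), OrbitCom→Band C ($886M), TerraLink→Band F ($539M) — total 690+935+584+763+886+539 = $4397M.
Row-greedy (each operator in turn takes its best remaining band) gives $4176M, worse by 221.
Next-best assignment: VistaNet→Band C, AzureWave→Band D, Pulse→Band A, NorthTel→Band B, OrbitCom→Band F, TerraLink→Band E = $4392M.
Swapping AzureWave↔VistaNet (AzureWave→Band D $862M, VistaNet→Band E $369M) loses 394.
Every other assignment is strictly worse.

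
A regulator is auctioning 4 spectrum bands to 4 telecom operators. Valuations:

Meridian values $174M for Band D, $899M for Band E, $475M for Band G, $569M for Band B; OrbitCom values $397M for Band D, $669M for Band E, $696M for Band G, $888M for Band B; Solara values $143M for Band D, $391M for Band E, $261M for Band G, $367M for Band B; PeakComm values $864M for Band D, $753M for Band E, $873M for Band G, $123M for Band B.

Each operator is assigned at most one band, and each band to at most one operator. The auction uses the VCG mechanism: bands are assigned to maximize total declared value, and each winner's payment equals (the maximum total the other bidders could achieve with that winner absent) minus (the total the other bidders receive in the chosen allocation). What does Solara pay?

Efficient allocation: Meridian→Band E ($899M), OrbitCom→Band B ($888M), Solara→Band G ($261M), PeakComm→Band D ($864M); total welfare W = $2912M.
Solara receives Band G at value $261M, so the others get W − 261 = $2651M.
Without Solara: best allocation of the remaining 3 bidders over all 4 bands is Meridian→Band E ($899M), OrbitCom→Band B ($888M), PeakComm→Band G ($873M), total $2660M.
VCG payment = (others' best without Solara) − (others' welfare with Solara) = 2660 − 2651 = $9M.

Solara pays $9M.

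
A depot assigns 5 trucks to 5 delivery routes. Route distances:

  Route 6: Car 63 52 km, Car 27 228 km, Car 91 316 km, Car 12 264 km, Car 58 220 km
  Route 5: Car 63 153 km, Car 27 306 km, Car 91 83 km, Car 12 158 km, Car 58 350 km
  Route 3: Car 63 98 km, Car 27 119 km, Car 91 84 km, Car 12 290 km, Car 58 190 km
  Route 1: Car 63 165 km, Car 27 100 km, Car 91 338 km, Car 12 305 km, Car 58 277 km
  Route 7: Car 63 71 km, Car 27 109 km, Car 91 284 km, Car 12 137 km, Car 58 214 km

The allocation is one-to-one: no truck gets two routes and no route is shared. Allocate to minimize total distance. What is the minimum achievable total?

Optimal: Car 63→Route 6 (52 km), Car 27→Route 1 (100 km), Car 91→Route 5 (83 km), Car 12→Route 7 (137 km), Car 58→Route 3 (190 km) — total 52+100+83+137+190 = 562 km.
Next-best assignment: Car 63→Route 6, Car 27→Route 1, Car 91→Route 3, Car 12→Route 5, Car 58→Route 7 = 608 km.

Min total: 562 km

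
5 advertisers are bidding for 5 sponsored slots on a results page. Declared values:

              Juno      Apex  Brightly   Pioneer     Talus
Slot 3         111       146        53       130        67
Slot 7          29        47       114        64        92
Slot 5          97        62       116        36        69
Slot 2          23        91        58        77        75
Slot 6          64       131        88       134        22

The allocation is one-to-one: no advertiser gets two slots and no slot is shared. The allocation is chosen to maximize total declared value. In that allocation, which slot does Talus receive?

Talus receives Slot 2.

Optimal: Juno→Slot 5 ($97), Apex→Slot 3 ($146), Brightly→Slot 7 ($114), Pioneer→Slot 6 ($134), Talus→Slot 2 ($75) — total 97+146+114+134+75 = $566.
Row-greedy (each advertiser in turn takes its best remaining slot) gives $527, worse by 39.
Swapping Brightly↔Talus (Brightly→Slot 2 $58, Talus→Slot 7 $92) loses 39.
No other one-to-one assignment exceeds $566.
Talus's own top slot is Slot 7 ($92), but forcing Talus→Slot 7 and reassigning the rest optimally gives only $544 — worse by 22.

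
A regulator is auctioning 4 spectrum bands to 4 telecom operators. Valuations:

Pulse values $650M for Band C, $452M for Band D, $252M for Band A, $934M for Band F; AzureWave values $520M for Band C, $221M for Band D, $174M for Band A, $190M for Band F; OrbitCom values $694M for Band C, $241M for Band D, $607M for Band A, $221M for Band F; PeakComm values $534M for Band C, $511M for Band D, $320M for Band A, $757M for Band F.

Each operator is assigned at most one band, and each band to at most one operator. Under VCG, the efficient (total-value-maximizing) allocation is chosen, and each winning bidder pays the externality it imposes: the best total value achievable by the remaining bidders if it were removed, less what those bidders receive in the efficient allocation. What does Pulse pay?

Efficient allocation: Pulse→Band F ($934M), AzureWave→Band C ($520M), OrbitCom→Band A ($607M), PeakComm→Band D ($511M); total welfare W = $2572M.
Pulse receives Band F at value $934M, so the others get W − 934 = $1638M.
Without Pulse: best allocation of the remaining 3 bidders over all 4 bands is AzureWave→Band C ($520M), OrbitCom→Band A ($607M), PeakComm→Band F ($757M), total $1884M.
VCG payment = (others' best without Pulse) − (others' welfare with Pulse) = 1884 − 1638 = $246M.

Pulse pays $246M.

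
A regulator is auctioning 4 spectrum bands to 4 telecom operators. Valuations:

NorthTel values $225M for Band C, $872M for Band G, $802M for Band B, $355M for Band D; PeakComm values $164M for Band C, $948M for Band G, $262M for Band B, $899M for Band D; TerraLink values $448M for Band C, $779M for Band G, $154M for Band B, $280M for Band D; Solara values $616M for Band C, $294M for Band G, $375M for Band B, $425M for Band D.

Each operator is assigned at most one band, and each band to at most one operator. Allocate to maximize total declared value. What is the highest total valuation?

Treat this as an assignment problem: match each operator to one band.
Optimal: NorthTel→Band B ($802M), PeakComm→Band D ($899M), TerraLink→Band G ($779M), Solara→Band C ($616M) — total 802+899+779+616 = $3096M.
Column-greedy (each band in turn goes to its best remaining operator) gives $2646M, worse by 450.
Next-best assignment: NorthTel→Band B, PeakComm→Band G, TerraLink→Band D, Solara→Band C = $2646M.
No other one-to-one assignment exceeds $3096M.

Max total: $3096M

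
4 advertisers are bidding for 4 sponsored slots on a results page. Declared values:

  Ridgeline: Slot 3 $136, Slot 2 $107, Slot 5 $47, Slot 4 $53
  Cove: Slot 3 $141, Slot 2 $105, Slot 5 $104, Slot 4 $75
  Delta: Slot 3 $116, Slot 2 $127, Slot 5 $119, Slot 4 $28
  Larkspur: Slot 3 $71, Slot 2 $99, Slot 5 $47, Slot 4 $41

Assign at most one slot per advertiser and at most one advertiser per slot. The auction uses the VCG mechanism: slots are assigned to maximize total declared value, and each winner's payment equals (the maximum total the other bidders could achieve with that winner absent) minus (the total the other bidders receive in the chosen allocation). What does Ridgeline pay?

Ridgeline pays $66.

Efficient allocation: Ridgeline→Slot 3 ($136), Cove→Slot 4 ($75), Delta→Slot 5 ($119), Larkspur→Slot 2 ($99); total welfare W = $429.
Ridgeline receives Slot 3 at value $136, so the others get W − 136 = $293.
Without Ridgeline: best allocation of the remaining 3 bidders over all 4 slots is Cove→Slot 3 ($141), Delta→Slot 5 ($119), Larkspur→Slot 2 ($99), total $359.
VCG payment = (others' best without Ridgeline) − (others' welfare with Ridgeline) = 359 − 293 = $66.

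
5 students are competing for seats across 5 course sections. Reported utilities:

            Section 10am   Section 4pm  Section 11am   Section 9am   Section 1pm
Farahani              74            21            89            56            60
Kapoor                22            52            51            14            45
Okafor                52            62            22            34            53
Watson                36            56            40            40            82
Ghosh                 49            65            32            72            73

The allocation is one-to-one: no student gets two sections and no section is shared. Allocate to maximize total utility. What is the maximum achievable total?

Maximum total: 347 points

This is the linear assignment problem.
Optimal: Farahani→Section 11am (89 points), Kapoor→Section 4pm (52 points), Okafor→Section 10am (52 points), Watson→Section 1pm (82 points), Ghosh→Section 9am (72 points) — total 89+52+52+82+72 = 347 points.
Column-greedy (each section in turn goes to its best remaining student) gives 283 points, worse by 64.
Swapping Ghosh↔Farahani (Ghosh→Section 11am 32 points, Farahani→Section 9am 56 points) loses 73.
Every other assignment is strictly worse.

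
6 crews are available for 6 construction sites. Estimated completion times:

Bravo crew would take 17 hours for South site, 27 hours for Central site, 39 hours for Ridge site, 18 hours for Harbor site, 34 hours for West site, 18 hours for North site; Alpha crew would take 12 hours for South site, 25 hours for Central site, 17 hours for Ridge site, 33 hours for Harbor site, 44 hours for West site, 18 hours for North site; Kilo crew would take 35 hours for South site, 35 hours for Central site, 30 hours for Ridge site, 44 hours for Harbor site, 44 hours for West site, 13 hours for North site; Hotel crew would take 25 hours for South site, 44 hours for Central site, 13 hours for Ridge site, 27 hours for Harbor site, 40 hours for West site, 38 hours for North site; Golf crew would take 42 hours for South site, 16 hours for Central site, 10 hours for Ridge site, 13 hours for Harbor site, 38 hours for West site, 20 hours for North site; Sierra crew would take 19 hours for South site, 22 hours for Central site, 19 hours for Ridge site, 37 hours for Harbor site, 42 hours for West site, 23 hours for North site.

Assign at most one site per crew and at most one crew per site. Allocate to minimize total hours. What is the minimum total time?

Min total: 107 hours

This is a one-to-one assignment (minimum-cost bipartite matching).
Optimal: Bravo crew→West site (34 hours), Alpha crew→South site (12 hours), Kilo crew→North site (13 hours), Hotel crew→Ridge site (13 hours), Golf crew→Harbor site (13 hours), Sierra crew→Central site (22 hours) — total 34+12+13+13+13+22 = 107 hours.
Row-greedy (each crew in turn takes its cheapest remaining site) gives 132 hours, worse by 25.
Next-best assignment: Bravo crew→Harbor site, Alpha crew→South site, Kilo crew→North site, Hotel crew→Ridge site, Golf crew→Central site, Sierra crew→West site = 114 hours.
Checked against all permutations: 107 hours is optimal.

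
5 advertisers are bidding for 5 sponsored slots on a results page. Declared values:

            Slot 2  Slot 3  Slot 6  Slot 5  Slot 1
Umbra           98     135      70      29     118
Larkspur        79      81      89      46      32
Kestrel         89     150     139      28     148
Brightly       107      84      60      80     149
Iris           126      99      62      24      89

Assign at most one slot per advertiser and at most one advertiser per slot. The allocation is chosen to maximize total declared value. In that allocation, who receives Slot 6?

Kestrel receives Slot 6.

This is the linear assignment problem.
Optimal: Umbra→Slot 3 ($135), Larkspur→Slot 5 ($46), Kestrel→Slot 6 ($139), Brightly→Slot 1 ($149), Iris→Slot 2 ($126) — total 135+46+139+149+126 = $595.
Next-best assignment: Umbra→Slot 3, Larkspur→Slot 6, Kestrel→Slot 1, Brightly→Slot 5, Iris→Slot 2 = $578.
Kestrel's own top slot is Slot 3 ($150), but forcing Kestrel→Slot 3 and reassigning the rest optimally gives only $563 — worse by 32.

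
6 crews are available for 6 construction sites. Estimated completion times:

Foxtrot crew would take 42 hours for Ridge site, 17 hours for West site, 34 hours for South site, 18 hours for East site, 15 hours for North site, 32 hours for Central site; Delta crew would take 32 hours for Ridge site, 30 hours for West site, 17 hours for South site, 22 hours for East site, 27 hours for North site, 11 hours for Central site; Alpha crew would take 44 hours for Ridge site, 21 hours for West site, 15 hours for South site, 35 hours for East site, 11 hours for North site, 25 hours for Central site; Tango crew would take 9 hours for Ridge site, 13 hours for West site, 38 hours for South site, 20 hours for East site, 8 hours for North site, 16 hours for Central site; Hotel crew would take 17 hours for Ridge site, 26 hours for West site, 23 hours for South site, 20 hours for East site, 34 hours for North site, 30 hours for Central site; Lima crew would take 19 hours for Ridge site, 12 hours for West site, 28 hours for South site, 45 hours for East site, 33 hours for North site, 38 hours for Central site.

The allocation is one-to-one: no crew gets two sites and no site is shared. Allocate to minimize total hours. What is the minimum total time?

Minimum total: 81 hours

Treat this as an assignment problem: match each crew to one site.
Optimal: Foxtrot crew→East site (18 hours), Delta crew→Central site (11 hours), Alpha crew→South site (15 hours), Tango crew→North site (8 hours), Hotel crew→Ridge site (17 hours), Lima crew→West site (12 hours) — total 18+11+15+8+17+12 = 81 hours.
Column-greedy (each site in turn goes to its cheapest remaining crew) gives 111 hours, worse by 30.
Every other assignment is strictly worse.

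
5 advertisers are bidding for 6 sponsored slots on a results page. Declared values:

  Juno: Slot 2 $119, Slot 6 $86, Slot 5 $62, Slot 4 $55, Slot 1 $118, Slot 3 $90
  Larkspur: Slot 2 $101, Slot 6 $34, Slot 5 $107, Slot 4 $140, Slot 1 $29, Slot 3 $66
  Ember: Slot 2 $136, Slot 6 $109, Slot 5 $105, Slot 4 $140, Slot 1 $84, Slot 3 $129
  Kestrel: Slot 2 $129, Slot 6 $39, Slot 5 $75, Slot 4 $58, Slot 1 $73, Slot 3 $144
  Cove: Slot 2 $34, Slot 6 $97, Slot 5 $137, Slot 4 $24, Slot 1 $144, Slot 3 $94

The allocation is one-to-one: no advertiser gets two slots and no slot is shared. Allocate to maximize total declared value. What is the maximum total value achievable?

Maximum total: $675

Treat this as an assignment problem: match each advertiser to one slot.
Optimal: Juno→Slot 1 ($118), Larkspur→Slot 4 ($140), Ember→Slot 2 ($136), Kestrel→Slot 3 ($144), Cove→Slot 5 ($137) — total 118+140+136+144+137 = $675.
Column-greedy (each slot in turn goes to its best remaining advertiser) gives $516, worse by 159.
Next-best assignment: Juno→Slot 2, Larkspur→Slot 4, Ember→Slot 6, Kestrel→Slot 3, Cove→Slot 1 = $656.
Swapping Ember↔Juno (Ember→Slot 1 $84, Juno→Slot 2 $119) loses 51.
Every other assignment is strictly worse.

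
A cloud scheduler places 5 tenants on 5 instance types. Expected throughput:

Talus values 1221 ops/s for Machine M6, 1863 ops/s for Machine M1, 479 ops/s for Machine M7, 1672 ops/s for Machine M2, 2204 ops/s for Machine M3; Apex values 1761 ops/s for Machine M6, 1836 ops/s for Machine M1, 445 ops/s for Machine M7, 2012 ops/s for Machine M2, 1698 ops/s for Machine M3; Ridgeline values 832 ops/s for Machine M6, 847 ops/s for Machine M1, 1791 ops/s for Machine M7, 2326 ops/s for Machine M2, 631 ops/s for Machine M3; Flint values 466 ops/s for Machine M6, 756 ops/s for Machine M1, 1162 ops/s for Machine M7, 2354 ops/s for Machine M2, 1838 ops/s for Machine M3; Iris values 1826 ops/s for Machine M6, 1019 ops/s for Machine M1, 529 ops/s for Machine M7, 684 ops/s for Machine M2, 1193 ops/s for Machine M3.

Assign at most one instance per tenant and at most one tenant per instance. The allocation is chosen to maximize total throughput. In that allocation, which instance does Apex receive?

Treat this as an assignment problem: match each tenant to one instance.
Optimal: Talus→Machine M3 (2204 ops/s), Apex→Machine M1 (1836 ops/s), Ridgeline→Machine M7 (1791 ops/s), Flint→Machine M2 (2354 ops/s), Iris→Machine M6 (1826 ops/s) — total 2204+1836+1791+2354+1826 = 10011 ops/s.
No other one-to-one assignment exceeds 10011 ops/s.
Apex's own top instance is Machine M2 (2012 ops/s), but forcing Apex→Machine M2 and reassigning the rest optimally gives only 9330 ops/s — worse by 681.

Apex receives Machine M1.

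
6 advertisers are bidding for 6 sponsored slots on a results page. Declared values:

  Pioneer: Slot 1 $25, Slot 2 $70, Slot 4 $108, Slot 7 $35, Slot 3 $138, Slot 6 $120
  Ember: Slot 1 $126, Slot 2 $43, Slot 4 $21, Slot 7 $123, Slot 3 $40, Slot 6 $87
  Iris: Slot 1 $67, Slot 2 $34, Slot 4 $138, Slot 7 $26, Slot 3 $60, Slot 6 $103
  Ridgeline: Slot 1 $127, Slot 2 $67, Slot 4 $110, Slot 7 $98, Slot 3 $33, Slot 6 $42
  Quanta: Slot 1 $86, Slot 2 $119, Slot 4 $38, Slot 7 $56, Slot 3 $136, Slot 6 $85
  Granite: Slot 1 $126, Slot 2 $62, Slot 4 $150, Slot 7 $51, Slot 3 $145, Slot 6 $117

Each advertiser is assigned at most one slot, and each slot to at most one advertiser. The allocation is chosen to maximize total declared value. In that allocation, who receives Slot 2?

Quanta receives Slot 2.

Optimal: Pioneer→Slot 6 ($120), Ember→Slot 7 ($123), Iris→Slot 4 ($138), Ridgeline→Slot 1 ($127), Quanta→Slot 2 ($119), Granite→Slot 3 ($145) — total 120+123+138+127+119+145 = $772.
Row-greedy (each advertiser in turn takes its best remaining slot) gives $736, worse by 36.
No other one-to-one assignment exceeds $772.
Quanta's own top slot is Slot 3 ($136), but forcing Quanta→Slot 3 and reassigning the rest optimally gives only $711 — worse by 61.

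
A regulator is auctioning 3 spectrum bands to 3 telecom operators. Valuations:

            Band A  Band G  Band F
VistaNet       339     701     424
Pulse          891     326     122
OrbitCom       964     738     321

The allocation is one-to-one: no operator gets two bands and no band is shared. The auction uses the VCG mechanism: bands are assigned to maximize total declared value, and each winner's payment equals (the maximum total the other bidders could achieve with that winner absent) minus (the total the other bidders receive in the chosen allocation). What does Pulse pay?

Pulse pays $503M.

Efficient allocation: VistaNet→Band F ($424M), Pulse→Band A ($891M), OrbitCom→Band G ($738M); total welfare W = $2053M.
Pulse receives Band A at value $891M, so the others get W − 891 = $1162M.
Without Pulse: best allocation of the remaining 2 bidders over all 3 bands is VistaNet→Band G ($701M), OrbitCom→Band A ($964M), total $1665M.
VCG payment = (others' best without Pulse) − (others' welfare with Pulse) = 1665 − 1162 = $503M.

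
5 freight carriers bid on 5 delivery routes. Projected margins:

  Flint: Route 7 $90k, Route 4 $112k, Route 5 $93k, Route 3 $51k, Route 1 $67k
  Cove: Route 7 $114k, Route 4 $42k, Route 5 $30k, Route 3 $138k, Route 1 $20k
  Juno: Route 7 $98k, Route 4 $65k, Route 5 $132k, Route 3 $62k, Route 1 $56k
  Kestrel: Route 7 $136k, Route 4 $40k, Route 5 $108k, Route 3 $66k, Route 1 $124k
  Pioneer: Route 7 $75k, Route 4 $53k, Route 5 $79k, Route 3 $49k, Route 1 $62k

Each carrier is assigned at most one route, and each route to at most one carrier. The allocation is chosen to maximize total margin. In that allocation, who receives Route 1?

Optimal: Flint→Route 4 ($112k), Cove→Route 3 ($138k), Juno→Route 5 ($132k), Kestrel→Route 1 ($124k), Pioneer→Route 7 ($75k) — total 112+138+132+124+75 = $581k.
Max-entry greedy (repeatedly take the single best remaining cell) gives $580k, worse by 1.
Next-best assignment: Flint→Route 4, Cove→Route 3, Juno→Route 5, Kestrel→Route 7, Pioneer→Route 1 = $580k.
Swapping Pioneer↔Kestrel (Pioneer→Route 1 $62k, Kestrel→Route 7 $136k) loses 1.
Kestrel's own top route is Route 7 ($136k), but forcing Kestrel→Route 7 and reassigning the rest optimally gives only $580k — worse by 1.

Kestrel receives Route 1.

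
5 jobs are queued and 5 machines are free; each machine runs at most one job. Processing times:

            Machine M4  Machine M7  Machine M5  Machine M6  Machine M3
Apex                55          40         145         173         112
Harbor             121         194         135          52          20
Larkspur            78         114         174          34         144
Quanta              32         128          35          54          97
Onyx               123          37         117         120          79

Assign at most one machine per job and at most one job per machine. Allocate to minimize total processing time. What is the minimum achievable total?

Optimal: Apex→Machine M4 (55 min), Harbor→Machine M3 (20 min), Larkspur→Machine M6 (34 min), Quanta→Machine M5 (35 min), Onyx→Machine M7 (37 min) — total 55+20+34+35+37 = 181 min.
Min-entry greedy (repeatedly take the single cheapest remaining cell) gives 268 min, worse by 87.
Checked against all permutations: 181 min is optimal.

Min total: 181 min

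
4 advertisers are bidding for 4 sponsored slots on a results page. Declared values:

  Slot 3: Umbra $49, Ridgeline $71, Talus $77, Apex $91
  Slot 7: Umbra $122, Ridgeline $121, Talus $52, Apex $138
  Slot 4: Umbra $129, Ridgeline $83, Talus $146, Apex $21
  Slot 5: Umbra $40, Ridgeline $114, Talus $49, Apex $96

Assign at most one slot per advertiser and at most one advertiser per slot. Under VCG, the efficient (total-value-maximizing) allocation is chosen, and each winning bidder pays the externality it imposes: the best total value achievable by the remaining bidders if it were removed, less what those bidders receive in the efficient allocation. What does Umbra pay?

Efficient allocation: Umbra→Slot 7 ($122), Ridgeline→Slot 5 ($114), Talus→Slot 4 ($146), Apex→Slot 3 ($91); total welfare W = $473.
Umbra receives Slot 7 at value $122, so the others get W − 122 = $351.
Without Umbra: best allocation of the remaining 3 bidders over all 4 slots is Ridgeline→Slot 5 ($114), Talus→Slot 4 ($146), Apex→Slot 7 ($138), total $398.
VCG payment = (others' best without Umbra) − (others' welfare with Umbra) = 398 − 351 = $47.

Umbra pays $47.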